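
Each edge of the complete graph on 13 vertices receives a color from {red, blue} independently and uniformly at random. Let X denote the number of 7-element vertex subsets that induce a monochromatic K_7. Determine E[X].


Let X = Σ_S X_S over the C(13, 7) = 1716 subsets S of size 7, where X_S = 1 if the K_7 on S is monochromatic.
For a fixed S, the K_7 on S has C(7, 2) = 21 edges. P[all 21 edges red] = (1/2)^21, and likewise for blue, so P[monochromatic] = 2·(1/2)^21 = 2^{1 − 21} = 1/1048576.
Summing: E[X] = C(13, 7) · 2^{1 − 21} = 1716 · 1/1048576 = 429/262144.
Numerically: E[X] ≈ 0.002.

E[X] = C(13,7)·2^(1−C(7,2)) = 429/262144 ≈ 0.002.


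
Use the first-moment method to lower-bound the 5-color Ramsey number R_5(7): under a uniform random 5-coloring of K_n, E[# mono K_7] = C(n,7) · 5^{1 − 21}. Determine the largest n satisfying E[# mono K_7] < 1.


We need C(n, 7) · 5^{1 − 21} < 1, i.e. C(n, 7) < 5^{21 − 1} = 95367431640625.
Check values of n near the boundary:
  n = 334: C(334, 7) = 86359460961576; 86359460961576 < 95367431640625? YES
  n = 335: C(335, 7) = 88202498238195; 88202498238195 < 95367431640625? YES
  n = 336: C(336, 7) = 90079147136880; 90079147136880 < 95367431640625? YES
  n = 337: C(337, 7) = 91989916924632; 91989916924632 < 95367431640625? YES
  n = 338: C(338, 7) = 93935323022736; 93935323022736 < 95367431640625? YES
  n = 339: C(339, 7) = 95915887062372; 95915887062372 < 95367431640625? NO
  n = 340: C(340, 7) = 97932136940560; 97932136940560 < 95367431640625? NO
The largest n with C(n, 7) < 95367431640625 is n = 338 (where E[X] = 93935323022736/95367431640625 ≈ 0.9850). Hence R_5(7) > 338, i.e. R_5(7) ≥ 339.

Largest n = 338; hence R_5(7) > 338.


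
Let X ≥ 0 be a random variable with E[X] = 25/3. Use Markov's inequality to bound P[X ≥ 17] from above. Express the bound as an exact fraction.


μ = E[X] = 25/3, a = 17.
Markov: P[X ≥ 17] ≤ μ/a = (25/3)/17 = 25/51.
Numerically: ≈ 0.4902.
(Since a = 17 > μ = 8.3333, the bound 25/51 is < 1 and informative.)

P[X ≥ 17] ≤ 25/51 ≈ 0.4902.


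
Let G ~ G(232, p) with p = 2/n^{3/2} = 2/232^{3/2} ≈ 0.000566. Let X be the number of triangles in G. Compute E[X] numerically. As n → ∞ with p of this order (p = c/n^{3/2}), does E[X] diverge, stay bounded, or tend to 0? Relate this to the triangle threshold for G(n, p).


Number of potential triangles: C(232, 3) = 2054360.
Each occurs with probability p³ ≈ (0.000566)³ ≈ 1.812984e-10.
By linearity: E[X] = C(232, 3)·p³ ≈ 2054360 · 1.812984e-10 ≈ 0.0004.
Since α = 3/2 > 1, p = c/n^{3/2} = o(1/n) is below the triangle threshold p ~ 1/n. Asymptotically E[X] ~ (c³/6)·n^{3(1−α)} = (2³/6)·n^{-1.5} → 0, so by Markov's inequality G has no triangles w.h.p.

E[X] ≈ 0.0004; in regime p = Θ(1/n^{3/2}) E[X] tends to 0 (below the triangle threshold p ~ 1/n).


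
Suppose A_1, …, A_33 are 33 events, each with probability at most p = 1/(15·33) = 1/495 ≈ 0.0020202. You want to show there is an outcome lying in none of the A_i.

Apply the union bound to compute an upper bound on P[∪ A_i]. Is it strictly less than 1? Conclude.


Union bound: P[∪_{i=1}^{33} A_i] ≤ Σ_i P[A_i] ≤ 33·p = 33·(1/495) = 1/15.
Numerically: 1/15 ≈ 0.0666667.
Is 1/15 < 1? YES.
Since P[∪ A_i] ≤ 1/15 < 1, the complement has P[∩ A_i^c] ≥ 1 − 1/15 = 14/15 > 0, so some outcome avoids every A_i.

33·p = 1/15 ≈ 0.0666667; existence CERTIFIED by the union bound.


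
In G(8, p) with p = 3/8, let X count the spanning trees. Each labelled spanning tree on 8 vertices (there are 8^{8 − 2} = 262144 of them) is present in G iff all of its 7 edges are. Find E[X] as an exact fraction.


K_8 has 8^{8 − 2} = 262144 labelled spanning trees.
For each such spanning tree H, let X_H = 1 if all 7 edges of H are present in G. Then P[X_H = 1] = p^{7} = (3/8)^{7} = 2187/2097152.
By linearity: E[X] = Σ_H E[X_H] = 262144 · p^{7} = 262144 · 2187/2097152 = 2187/8.
Numerically: E[X] ≈ 273.375.

E[X] = 262144 · (3/8)^{7} = 2187/8 ≈ 273.375.


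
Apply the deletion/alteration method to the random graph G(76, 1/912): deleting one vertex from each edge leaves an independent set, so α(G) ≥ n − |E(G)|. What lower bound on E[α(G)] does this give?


E[|E(G)|] = C(76, 2)·p = 2850 · (1/912) = 25/8.
E[α(G)] ≥ n − E[|E(G)|] = 76 − 25/8 = 583/8.
Numerically: ≈ 72.8750.
(This is only a lower bound; the true E[α(G)] may be larger.)

E[α(G)] ≥ 583/8 ≈ 72.8750.


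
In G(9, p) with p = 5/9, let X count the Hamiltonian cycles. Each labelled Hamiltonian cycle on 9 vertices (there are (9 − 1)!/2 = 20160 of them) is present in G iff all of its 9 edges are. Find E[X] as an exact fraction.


K_9 has (9 − 1)!/2 = 20160 labelled Hamiltonian cycles.
For each such Hamiltonian cycle H, let X_H = 1 if all 9 edges of H are present in G. Then P[X_H = 1] = p^{9} = (5/9)^{9} = 1953125/387420489.
Summing the indicators: E[X] = Σ_H E[X_H] = 20160 · p^{9} = 20160 · 1953125/387420489 = 4375000000/43046721.
Numerically: E[X] ≈ 101.63.

E[X] = 20160 · (5/9)^{9} = 4375000000/43046721 ≈ 101.63.


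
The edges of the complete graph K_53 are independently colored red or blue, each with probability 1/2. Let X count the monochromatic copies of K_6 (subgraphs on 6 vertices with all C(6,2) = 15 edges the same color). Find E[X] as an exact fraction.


Let X = Σ_S X_S over the C(53, 6) = 22957480 subsets S of size 6, where X_S = 1 if the K_6 on S is monochromatic.
For a fixed S, the K_6 on S has C(6, 2) = 15 edges. P[all 15 edges red] = (1/2)^15, and likewise for blue, so P[monochromatic] = 2·(1/2)^15 = 2^{1 − 15} = 1/16384.
By linearity of expectation: E[X] = C(53, 6) · 2^{1 − 15} = 22957480 · 1/16384 = 2869685/2048.
Numerically: E[X] ≈ 1401.2134.

E[X] = C(53,6)·2^(1−C(6,2)) = 2869685/2048 ≈ 1401.2134.


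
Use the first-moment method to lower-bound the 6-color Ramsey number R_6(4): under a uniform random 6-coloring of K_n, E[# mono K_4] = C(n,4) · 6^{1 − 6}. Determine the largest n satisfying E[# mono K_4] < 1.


We need C(n, 4) · 6^{1 − 6} < 1, i.e. C(n, 4) < 6^{6 − 1} = 7776.
Check values of n near the boundary:
  n = 21: C(21, 4) = 5985; 5985 < 7776? YES
  n = 22: C(22, 4) = 7315; 7315 < 7776? YES
  n = 23: C(23, 4) = 8855; 8855 < 7776? NO
The largest n with C(n, 4) < 7776 is n = 22 (where E[X] = 7315/7776 ≈ 0.940715). Hence R_6(4) > 22, i.e. R_6(4) ≥ 23.

Largest n = 22; hence R_6(4) > 22.


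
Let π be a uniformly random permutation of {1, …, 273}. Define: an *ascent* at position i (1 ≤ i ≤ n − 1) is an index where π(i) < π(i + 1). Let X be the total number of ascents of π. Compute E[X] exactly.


Write X = Σ X_I over i = 1, …, 272, with X_I the indicator of one ascent.
There are 272 indicators.
For each fixed i, the pair (π(i), π(i+1)) is a uniformly random ordered pair of distinct values from {1, …, 273}; by symmetry P[π(i) < π(i+1)] = 1/2.
By linearity: E[X] = 272 · (1/2) = (273 − 1) · (1/2) = 136 ≈ 136.000.

E[X] = 136 = 136.000.


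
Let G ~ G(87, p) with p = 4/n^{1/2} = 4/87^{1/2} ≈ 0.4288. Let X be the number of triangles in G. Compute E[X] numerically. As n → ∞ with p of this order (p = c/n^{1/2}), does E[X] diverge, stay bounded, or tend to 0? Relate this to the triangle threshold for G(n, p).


Number of potential triangles: C(87, 3) = 105995.
Each occurs with probability p³ ≈ (0.4288)³ ≈ 7.886805e-02.
By linearity: E[X] = C(87, 3)·p³ ≈ 105995 · 7.886805e-02 ≈ 8359.6188.
Since α = 1/2 < 1, p = c/n^{1/2} ≫ 1/n is above the triangle threshold p ~ 1/n. Asymptotically E[X] ~ (c³/6)·n^{3(1−α)} = (4³/6)·n^{1.5} → ∞; triangles are abundant w.h.p.

E[X] ≈ 8359.6188; in regime p = Θ(1/n^{1/2}) E[X] diverges (above the triangle threshold p ~ 1/n).


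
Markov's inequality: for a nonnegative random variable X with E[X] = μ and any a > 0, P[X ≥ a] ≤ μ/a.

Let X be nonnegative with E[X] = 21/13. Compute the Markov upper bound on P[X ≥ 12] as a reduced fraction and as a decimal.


μ = E[X] = 21/13, a = 12.
Markov: P[X ≥ 12] ≤ μ/a = (21/13)/12 = 7/52.
Numerically: ≈ 0.1346.
(Since a = 12 > μ = 1.6154, the bound 7/52 is < 1 and informative.)

P[X ≥ 12] ≤ 7/52 ≈ 0.1346.


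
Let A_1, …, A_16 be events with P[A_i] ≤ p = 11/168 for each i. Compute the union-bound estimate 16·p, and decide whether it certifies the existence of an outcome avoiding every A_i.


Union bound: P[∪_{i=1}^{16} A_i] ≤ Σ_i P[A_i] ≤ 16·p = 16·(11/168) = 22/21.
Numerically: 22/21 ≈ 1.047619.
Is 22/21 < 1? NO.
Since the bound 22/21 is ≥ 1, the union bound is uninformative here; it does NOT by itself certify existence.

16·p = 22/21 ≈ 1.047619; existence NOT certified by the union bound.


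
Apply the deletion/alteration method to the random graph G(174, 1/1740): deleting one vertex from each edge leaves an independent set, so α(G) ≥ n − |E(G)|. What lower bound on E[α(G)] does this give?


E[|E(G)|] = C(174, 2)·p = 15051 · (1/1740) = 173/20.
E[α(G)] ≥ n − E[|E(G)|] = 174 − 173/20 = 3307/20.
Numerically: ≈ 165.3500.
(This is only a lower bound; the true E[α(G)] may be larger.)

E[α(G)] ≥ 3307/20 ≈ 165.3500.


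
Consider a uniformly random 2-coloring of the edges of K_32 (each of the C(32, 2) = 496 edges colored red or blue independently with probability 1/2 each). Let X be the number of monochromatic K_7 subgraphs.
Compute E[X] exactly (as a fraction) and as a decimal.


Let X = Σ_S X_S over the C(32, 7) = 3365856 subsets S of size 7, where X_S = 1 if the K_7 on S is monochromatic.
For a fixed S, the K_7 on S has C(7, 2) = 21 edges. P[all 21 edges red] = (1/2)^21, and likewise for blue, so P[monochromatic] = 2·(1/2)^21 = 2^{1 − 21} = 1/1048576.
By linearity: E[X] = C(32, 7) · 2^{1 − 21} = 3365856 · 1/1048576 = 105183/32768.
Numerically: E[X] ≈ 3.2099.

E[X] = C(32,7)·2^(1−C(7,2)) = 105183/32768 ≈ 3.2099.


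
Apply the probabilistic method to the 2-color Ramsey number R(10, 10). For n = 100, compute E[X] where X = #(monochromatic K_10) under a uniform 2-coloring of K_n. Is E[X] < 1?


E[X] = C(100, 10) · 2^{1 − 45} = 17310309456440 · 2^{−44} = 17310309456440/17592186044416.
As a reduced fraction: E[X] = 2163788682055/2199023255552 ≈ 0.98398.
Is E[X] < 1? YES.
Since E[X] < 1, there exists a 2-coloring of K_{100} with no monochromatic K_10; hence R(10, 10) > 100.

E[X] = 2163788682055/2199023255552 ≈ 0.98398; E[X] < 1, so R(10, 10) > 100.


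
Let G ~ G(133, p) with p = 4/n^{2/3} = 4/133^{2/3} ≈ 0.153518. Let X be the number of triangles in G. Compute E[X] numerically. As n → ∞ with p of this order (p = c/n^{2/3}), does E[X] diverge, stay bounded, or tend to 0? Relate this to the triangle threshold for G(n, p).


Number of potential triangles: C(133, 3) = 383306.
Each occurs with probability p³ ≈ (0.153518)³ ≈ 3.61806773e-03.
By linearity: E[X] = C(133, 3)·p³ ≈ 383306 · 3.61806773e-03 ≈ 1386.827068.
Since α = 2/3 < 1, p = c/n^{2/3} ≫ 1/n is above the triangle threshold p ~ 1/n. Asymptotically E[X] ~ (c³/6)·n^{3(1−α)} = (4³/6)·n^{1} → ∞; triangles are abundant w.h.p.

E[X] ≈ 1386.827068; in regime p = Θ(1/n^{2/3}) E[X] diverges (above the triangle threshold p ~ 1/n).


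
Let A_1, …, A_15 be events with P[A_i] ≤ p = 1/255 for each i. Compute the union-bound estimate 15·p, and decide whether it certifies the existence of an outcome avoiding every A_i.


Union bound: P[∪_{i=1}^{15} A_i] ≤ Σ_i P[A_i] ≤ 15·p = 15·(1/255) = 1/17.
Numerically: 1/17 ≈ 0.058824.
Is 1/17 < 1? YES.
Since P[∪ A_i] ≤ 1/17 < 1, the complement has P[∩ A_i^c] ≥ 1 − 1/17 = 16/17 > 0, so some outcome avoids every A_i.

15·p = 1/17 ≈ 0.058824; existence CERTIFIED by the union bound.


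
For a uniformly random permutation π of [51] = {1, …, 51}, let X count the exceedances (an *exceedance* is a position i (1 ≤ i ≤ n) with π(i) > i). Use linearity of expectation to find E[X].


Write X = Σ_{i=1}^{51} X_i, where X_i = 1_{π(i) > i}.
For each fixed i, π(i) is uniform over {1, …, 51} (marginal of a uniform permutation), so P[π(i) > i] = (n − i)/n. Summing: Σ_{i=1}^{51} (n − i)/n = (0 + 1 + … + 50)/51 = 51(51 − 1)/(2·51) = (51 − 1)/2.
Hence E[X] = Σ_{i=1}^{51} (51 − i)/51 = 25 ≈ 25.00000.

E[X] = 25 = 25.00000.


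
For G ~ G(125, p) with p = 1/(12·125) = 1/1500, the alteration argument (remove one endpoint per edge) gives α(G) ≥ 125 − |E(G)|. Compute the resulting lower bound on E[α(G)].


E[|E(G)|] = C(125, 2)·p = 7750 · (1/1500) = 31/6.
E[α(G)] ≥ n − E[|E(G)|] = 125 − 31/6 = 719/6.
Numerically: ≈ 119.83333.
(This is only a lower bound; the true E[α(G)] may be larger.)

E[α(G)] ≥ 719/6 ≈ 119.83333.


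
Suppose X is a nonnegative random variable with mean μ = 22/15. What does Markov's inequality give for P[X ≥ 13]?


μ = E[X] = 22/15, a = 13.
Markov: P[X ≥ 13] ≤ μ/a = (22/15)/13 = 22/195.
Numerically: ≈ 0.112821.
(Since a = 13 > μ = 1.466667, the bound 22/195 is < 1 and informative.)

P[X ≥ 13] ≤ 22/195 ≈ 0.112821.


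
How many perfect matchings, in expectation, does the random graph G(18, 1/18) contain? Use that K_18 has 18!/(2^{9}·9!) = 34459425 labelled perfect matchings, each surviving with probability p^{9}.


K_18 has 18!/(2^{9}·9!) = 34459425 labelled perfect matchings.
For each such perfect matching H, let X_H = 1 if all 9 edges of H are present in G. Then P[X_H = 1] = p^{9} = (1/18)^{9} = 1/198359290368.
Summing the indicators: E[X] = Σ_H E[X_H] = 34459425 · p^{9} = 34459425 · 1/198359290368 = 425425/2448880128.
Numerically: E[X] ≈ 0.000174.

E[X] = 34459425 · (1/18)^{9} = 425425/2448880128 ≈ 0.000174.


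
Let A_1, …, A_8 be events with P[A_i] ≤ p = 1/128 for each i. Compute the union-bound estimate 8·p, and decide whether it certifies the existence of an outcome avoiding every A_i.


Union bound: P[∪_{i=1}^{8} A_i] ≤ Σ_i P[A_i] ≤ 8·p = 8·(1/128) = 1/16.
Numerically: 1/16 ≈ 0.06250.
Is 1/16 < 1? YES.
Since P[∪ A_i] ≤ 1/16 < 1, the complement has P[∩ A_i^c] ≥ 1 − 1/16 = 15/16 > 0, so some outcome avoids every A_i.

8·p = 1/16 ≈ 0.06250; existence CERTIFIED by the union bound.


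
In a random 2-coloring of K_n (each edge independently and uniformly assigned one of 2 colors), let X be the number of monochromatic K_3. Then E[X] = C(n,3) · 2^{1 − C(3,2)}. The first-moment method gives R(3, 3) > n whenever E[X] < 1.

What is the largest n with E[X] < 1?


We need C(n, 3) · 2^{1 − 3} < 1, i.e. C(n, 3) < 2^{3 − 1} = 4.
Check values of n near the boundary:
  n = 3: C(3, 3) = 1; 1 < 4? YES
  n = 4: C(4, 3) = 4; 4 < 4? NO
  n = 5: C(5, 3) = 10; 10 < 4? NO
  n = 6: C(6, 3) = 20; 20 < 4? NO
The largest n with C(n, 3) < 4 is n = 3 (where E[X] = 1/4 ≈ 0.250000). Hence R(3, 3) > 3, i.e. R(3, 3) ≥ 4.

Largest n = 3; hence R(3, 3) > 3.


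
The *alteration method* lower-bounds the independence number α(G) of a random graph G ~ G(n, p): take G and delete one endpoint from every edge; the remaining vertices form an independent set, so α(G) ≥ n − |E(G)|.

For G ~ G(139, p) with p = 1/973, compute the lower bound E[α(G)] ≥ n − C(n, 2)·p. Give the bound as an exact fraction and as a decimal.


E[|E(G)|] = C(139, 2)·p = 9591 · (1/973) = 69/7.
E[α(G)] ≥ n − E[|E(G)|] = 139 − 69/7 = 904/7.
Numerically: ≈ 129.1429.
(This is only a lower bound; the true E[α(G)] may be larger.)

E[α(G)] ≥ 904/7 ≈ 129.1429.


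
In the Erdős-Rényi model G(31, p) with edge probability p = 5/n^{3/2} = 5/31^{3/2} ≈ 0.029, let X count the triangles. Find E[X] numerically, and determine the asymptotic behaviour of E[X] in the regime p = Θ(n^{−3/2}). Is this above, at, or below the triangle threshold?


Number of potential triangles: C(31, 3) = 4495.
Each occurs with probability p³ ≈ (0.029)³ ≈ 2.43099e-05.
By linearity: E[X] = C(31, 3)·p³ ≈ 4495 · 2.43099e-05 ≈ 0.109.
Since α = 3/2 > 1, p = c/n^{3/2} = o(1/n) is below the triangle threshold p ~ 1/n. Asymptotically E[X] ~ (c³/6)·n^{3(1−α)} = (5³/6)·n^{-1.5} → 0, so by Markov's inequality G has no triangles w.h.p.

E[X] ≈ 0.109; in regime p = Θ(1/n^{3/2}) E[X] tends to 0 (below the triangle threshold p ~ 1/n).


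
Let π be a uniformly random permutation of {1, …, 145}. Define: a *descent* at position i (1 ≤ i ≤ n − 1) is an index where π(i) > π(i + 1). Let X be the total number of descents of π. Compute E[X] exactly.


Write X = Σ X_I over i = 1, …, 144, with X_I the indicator of one descent.
There are 144 indicators.
For each fixed i, the pair (π(i), π(i+1)) is a uniformly random ordered pair of distinct values from {1, …, 145}; by symmetry P[π(i) > π(i+1)] = 1/2.
By linearity: E[X] = 144 · (1/2) = (145 − 1) · (1/2) = 72 ≈ 72.000.

E[X] = 72 = 72.000.


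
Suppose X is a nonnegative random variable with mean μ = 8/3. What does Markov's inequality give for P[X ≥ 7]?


μ = E[X] = 8/3, a = 7.
Markov: P[X ≥ 7] ≤ μ/a = (8/3)/7 = 8/21.
Numerically: ≈ 0.3810.
(Since a = 7 > μ = 2.6667, the bound 8/21 is < 1 and informative.)

P[X ≥ 7] ≤ 8/21 ≈ 0.3810.


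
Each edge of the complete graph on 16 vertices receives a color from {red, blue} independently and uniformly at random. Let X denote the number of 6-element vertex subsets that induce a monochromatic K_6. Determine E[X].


Let X = Σ_S X_S over the C(16, 6) = 8008 subsets S of size 6, where X_S = 1 if the K_6 on S is monochromatic.
For a fixed S, the K_6 on S has C(6, 2) = 15 edges. P[all 15 edges red] = (1/2)^15, and likewise for blue, so P[monochromatic] = 2·(1/2)^15 = 2^{1 − 15} = 1/16384.
By linearity: E[X] = C(16, 6) · 2^{1 − 15} = 8008 · 1/16384 = 1001/2048.
Numerically: E[X] ≈ 0.48877.

E[X] = C(16,6)·2^(1−C(6,2)) = 1001/2048 ≈ 0.48877.


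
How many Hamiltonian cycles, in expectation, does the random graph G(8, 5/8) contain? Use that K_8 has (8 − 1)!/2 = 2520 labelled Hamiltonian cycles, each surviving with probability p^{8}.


K_8 has (8 − 1)!/2 = 2520 labelled Hamiltonian cycles.
For each such Hamiltonian cycle H, let X_H = 1 if all 8 edges of H are present in G. Then P[X_H = 1] = p^{8} = (5/8)^{8} = 390625/16777216.
By linearity: E[X] = Σ_H E[X_H] = 2520 · p^{8} = 2520 · 390625/16777216 = 123046875/2097152.
Numerically: E[X] ≈ 58.6733.

E[X] = 2520 · (5/8)^{8} = 123046875/2097152 ≈ 58.6733.


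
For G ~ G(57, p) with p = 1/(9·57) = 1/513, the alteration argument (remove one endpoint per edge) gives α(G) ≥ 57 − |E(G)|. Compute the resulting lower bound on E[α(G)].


E[|E(G)|] = C(57, 2)·p = 1596 · (1/513) = 28/9.
E[α(G)] ≥ n − E[|E(G)|] = 57 − 28/9 = 485/9.
Numerically: ≈ 53.8889.
(This is only a lower bound; the true E[α(G)] may be larger.)

E[α(G)] ≥ 485/9 ≈ 53.8889.


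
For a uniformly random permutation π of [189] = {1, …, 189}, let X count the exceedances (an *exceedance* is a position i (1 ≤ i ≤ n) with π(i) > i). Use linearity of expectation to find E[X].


Write X = Σ_{i=1}^{189} X_i, where X_i = 1_{π(i) > i}.
For each fixed i, π(i) is uniform over {1, …, 189} (marginal of a uniform permutation), so P[π(i) > i] = (n − i)/n. Summing: Σ_{i=1}^{189} (n − i)/n = (0 + 1 + … + 188)/189 = 189(189 − 1)/(2·189) = (189 − 1)/2.
Hence E[X] = Σ_{i=1}^{189} (189 − i)/189 = 94 ≈ 94.0000.

E[X] = 94 = 94.0000.


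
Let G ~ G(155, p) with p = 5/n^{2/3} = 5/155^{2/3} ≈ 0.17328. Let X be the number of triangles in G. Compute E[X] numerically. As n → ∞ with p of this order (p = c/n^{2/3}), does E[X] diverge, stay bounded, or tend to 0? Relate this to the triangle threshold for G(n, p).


Number of potential triangles: C(155, 3) = 608685.
Each occurs with probability p³ ≈ (0.17328)³ ≈ 5.2029136e-03.
By linearity: E[X] = C(155, 3)·p³ ≈ 608685 · 5.2029136e-03 ≈ 3166.93548.
Since α = 2/3 < 1, p = c/n^{2/3} ≫ 1/n is above the triangle threshold p ~ 1/n. Asymptotically E[X] ~ (c³/6)·n^{3(1−α)} = (5³/6)·n^{1} → ∞; triangles are abundant w.h.p.

E[X] ≈ 3166.93548; in regime p = Θ(1/n^{2/3}) E[X] diverges (above the triangle threshold p ~ 1/n).


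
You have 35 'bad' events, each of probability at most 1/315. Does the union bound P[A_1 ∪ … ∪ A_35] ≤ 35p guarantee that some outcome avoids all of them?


Union bound: P[∪_{i=1}^{35} A_i] ≤ Σ_i P[A_i] ≤ 35·p = 35·(1/315) = 1/9.
Numerically: 1/9 ≈ 0.111.
Is 1/9 < 1? YES.
Since P[∪ A_i] ≤ 1/9 < 1, the complement has P[∩ A_i^c] ≥ 1 − 1/9 = 8/9 > 0, so some outcome avoids every A_i.

35·p = 1/9 ≈ 0.111; existence CERTIFIED by the union bound.


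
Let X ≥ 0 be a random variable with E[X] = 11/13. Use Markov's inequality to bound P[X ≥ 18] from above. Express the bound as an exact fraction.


μ = E[X] = 11/13, a = 18.
Markov: P[X ≥ 18] ≤ μ/a = (11/13)/18 = 11/234.
Numerically: ≈ 0.04701.
(Since a = 18 > μ = 0.84615, the bound 11/234 is < 1 and informative.)

P[X ≥ 18] ≤ 11/234 ≈ 0.04701.


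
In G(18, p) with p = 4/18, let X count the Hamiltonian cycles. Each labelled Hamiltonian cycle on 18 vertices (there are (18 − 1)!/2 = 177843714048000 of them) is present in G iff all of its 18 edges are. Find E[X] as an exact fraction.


K_18 has (18 − 1)!/2 = 177843714048000 labelled Hamiltonian cycles.
For each such Hamiltonian cycle H, let X_H = 1 if all 18 edges of H are present in G. Then P[X_H = 1] = p^{18} = (2/9)^{18} = 262144/150094635296999121.
By linearity: E[X] = Σ_H E[X_H] = 177843714048000 · p^{18} = 177843714048000 · 262144/150094635296999121 = 63951526166528000/205891132094649.
Numerically: E[X] ≈ 310.608.

E[X] = 177843714048000 · (2/9)^{18} = 63951526166528000/205891132094649 ≈ 310.608.


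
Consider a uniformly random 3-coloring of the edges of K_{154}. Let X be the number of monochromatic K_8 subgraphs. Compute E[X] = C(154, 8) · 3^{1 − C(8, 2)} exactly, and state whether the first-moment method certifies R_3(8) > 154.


E[X] = C(154, 8) · 3^{1 − 28} = 6521818990995 · 3^{−27} = 6521818990995/7625597484987.
As a reduced fraction: E[X] = 724646554555/847288609443 ≈ 0.8553.
Is E[X] < 1? YES.
Since E[X] < 1, there exists a 3-coloring of K_{154} with no monochromatic K_8; hence R_3(8) > 154.

E[X] = 724646554555/847288609443 ≈ 0.8553; E[X] < 1, so R_3(8) > 154.


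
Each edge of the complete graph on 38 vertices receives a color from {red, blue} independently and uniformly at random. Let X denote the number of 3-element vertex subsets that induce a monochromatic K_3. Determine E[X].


Let X = Σ_S X_S over the C(38, 3) = 8436 subsets S of size 3, where X_S = 1 if the K_3 on S is monochromatic.
For a fixed S, the K_3 on S has C(3, 2) = 3 edges. P[all 3 edges red] = (1/2)^3, and likewise for blue, so P[monochromatic] = 2·(1/2)^3 = 2^{1 − 3} = 1/4.
By linearity of expectation: E[X] = C(38, 3) · 2^{1 − 3} = 8436 · 1/4 = 2109.
Numerically: E[X] ≈ 2109.000000.

E[X] = C(38,3)·2^(1−C(3,2)) = 2109 ≈ 2109.000000.


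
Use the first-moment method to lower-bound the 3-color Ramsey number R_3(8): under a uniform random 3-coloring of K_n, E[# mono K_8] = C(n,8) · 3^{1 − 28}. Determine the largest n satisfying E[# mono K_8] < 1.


We need C(n, 8) · 3^{1 − 28} < 1, i.e. C(n, 8) < 3^{28 − 1} = 7625597484987.
Check values of n near the boundary:
  n = 155: C(155, 8) = 6876747915675; 6876747915675 < 7625597484987? YES
  n = 156: C(156, 8) = 7248464019225; 7248464019225 < 7625597484987? YES
  n = 157: C(157, 8) = 7637643295425; 7637643295425 < 7625597484987? NO
  n = 158: C(158, 8) = 8044984271181; 8044984271181 < 7625597484987? NO
The largest n with C(n, 8) < 7625597484987 is n = 156 (where E[X] = 805384891025/847288609443 ≈ 0.9505437). Hence R_3(8) > 156, i.e. R_3(8) ≥ 157.

Largest n = 156; hence R_3(8) > 156.


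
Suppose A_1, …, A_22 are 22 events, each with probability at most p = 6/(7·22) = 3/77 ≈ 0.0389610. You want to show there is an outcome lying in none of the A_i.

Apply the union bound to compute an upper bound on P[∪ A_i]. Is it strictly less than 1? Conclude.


Union bound: P[∪_{i=1}^{22} A_i] ≤ Σ_i P[A_i] ≤ 22·p = 22·(3/77) = 6/7.
Numerically: 6/7 ≈ 0.8571429.
Is 6/7 < 1? YES.
Since P[∪ A_i] ≤ 6/7 < 1, the complement has P[∩ A_i^c] ≥ 1 − 6/7 = 1/7 > 0, so some outcome avoids every A_i.

22·p = 6/7 ≈ 0.8571429; existence CERTIFIED by the union bound.


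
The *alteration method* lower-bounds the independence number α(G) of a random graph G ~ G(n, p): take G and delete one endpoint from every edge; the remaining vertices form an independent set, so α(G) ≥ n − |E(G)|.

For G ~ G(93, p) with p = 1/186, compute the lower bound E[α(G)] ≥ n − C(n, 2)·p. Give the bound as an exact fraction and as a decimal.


E[|E(G)|] = C(93, 2)·p = 4278 · (1/186) = 23.
E[α(G)] ≥ n − E[|E(G)|] = 93 − 23 = 70.
Numerically: ≈ 70.00000.
(This is only a lower bound; the true E[α(G)] may be larger.)

E[α(G)] ≥ 70 ≈ 70.00000.


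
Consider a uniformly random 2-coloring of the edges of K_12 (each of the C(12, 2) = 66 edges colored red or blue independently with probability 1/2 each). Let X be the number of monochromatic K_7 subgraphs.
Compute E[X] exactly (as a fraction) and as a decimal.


Let X = Σ_S X_S over the C(12, 7) = 792 subsets S of size 7, where X_S = 1 if the K_7 on S is monochromatic.
For a fixed S, the K_7 on S has C(7, 2) = 21 edges. P[all 21 edges red] = (1/2)^21, and likewise for blue, so P[monochromatic] = 2·(1/2)^21 = 2^{1 − 21} = 1/1048576.
By linearity: E[X] = C(12, 7) · 2^{1 − 21} = 792 · 1/1048576 = 99/131072.
Numerically: E[X] ≈ 0.00076.

E[X] = C(12,7)·2^(1−C(7,2)) = 99/131072 ≈ 0.00076.


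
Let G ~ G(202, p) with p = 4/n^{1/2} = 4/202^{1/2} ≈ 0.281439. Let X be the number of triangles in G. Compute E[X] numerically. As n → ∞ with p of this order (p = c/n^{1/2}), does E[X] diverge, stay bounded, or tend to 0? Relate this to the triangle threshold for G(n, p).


Number of potential triangles: C(202, 3) = 1353400.
Each occurs with probability p³ ≈ (0.281439)³ ≈ 2.22921994e-02.
By linearity: E[X] = C(202, 3)·p³ ≈ 1353400 · 2.22921994e-02 ≈ 30170.262718.
Since α = 1/2 < 1, p = c/n^{1/2} ≫ 1/n is above the triangle threshold p ~ 1/n. Asymptotically E[X] ~ (c³/6)·n^{3(1−α)} = (4³/6)·n^{1.5} → ∞; triangles are abundant w.h.p.

E[X] ≈ 30170.262718; in regime p = Θ(1/n^{1/2}) E[X] diverges (above the triangle threshold p ~ 1/n).


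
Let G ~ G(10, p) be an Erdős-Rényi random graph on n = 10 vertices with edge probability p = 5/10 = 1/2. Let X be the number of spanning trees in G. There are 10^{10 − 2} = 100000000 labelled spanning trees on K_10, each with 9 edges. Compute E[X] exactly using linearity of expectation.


K_10 has 10^{10 − 2} = 100000000 labelled spanning trees.
For each such spanning tree H, let X_H = 1 if all 9 edges of H are present in G. Then P[X_H = 1] = p^{9} = (1/2)^{9} = 1/512.
Summing the indicators: E[X] = Σ_H E[X_H] = 100000000 · p^{9} = 100000000 · 1/512 = 390625/2.
Numerically: E[X] ≈ 1.95e+05.

E[X] = 100000000 · (1/2)^{9} = 390625/2 ≈ 1.95e+05.


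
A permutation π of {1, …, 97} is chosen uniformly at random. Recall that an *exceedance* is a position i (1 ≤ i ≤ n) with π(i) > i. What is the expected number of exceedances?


Write X = Σ_{i=1}^{97} X_i, where X_i = 1_{π(i) > i}.
For each fixed i, π(i) is uniform over {1, …, 97} (marginal of a uniform permutation), so P[π(i) > i] = (n − i)/n. Summing: Σ_{i=1}^{97} (n − i)/n = (0 + 1 + … + 96)/97 = 97(97 − 1)/(2·97) = (97 − 1)/2.
Hence E[X] = Σ_{i=1}^{97} (97 − i)/97 = 48 ≈ 48.00000.

E[X] = 48 = 48.00000.


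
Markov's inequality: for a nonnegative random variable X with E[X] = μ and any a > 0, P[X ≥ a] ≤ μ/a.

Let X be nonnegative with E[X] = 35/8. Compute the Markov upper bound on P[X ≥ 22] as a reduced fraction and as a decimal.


μ = E[X] = 35/8, a = 22.
Markov: P[X ≥ 22] ≤ μ/a = (35/8)/22 = 35/176.
Numerically: ≈ 0.1989.
(Since a = 22 > μ = 4.3750, the bound 35/176 is < 1 and informative.)

P[X ≥ 22] ≤ 35/176 ≈ 0.1989.


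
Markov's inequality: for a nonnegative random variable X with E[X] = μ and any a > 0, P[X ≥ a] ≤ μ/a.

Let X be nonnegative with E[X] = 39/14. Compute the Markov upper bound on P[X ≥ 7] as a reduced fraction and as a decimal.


μ = E[X] = 39/14, a = 7.
Markov: P[X ≥ 7] ≤ μ/a = (39/14)/7 = 39/98.
Numerically: ≈ 0.3980.
(Since a = 7 > μ = 2.7857, the bound 39/98 is < 1 and informative.)

P[X ≥ 7] ≤ 39/98 ≈ 0.3980.


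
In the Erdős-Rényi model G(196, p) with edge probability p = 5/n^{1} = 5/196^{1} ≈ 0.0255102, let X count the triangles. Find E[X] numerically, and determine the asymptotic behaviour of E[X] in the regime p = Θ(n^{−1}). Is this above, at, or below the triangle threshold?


Number of potential triangles: C(196, 3) = 1235780.
Each occurs with probability p³ ≈ (0.0255102)³ ≈ 1.66012886e-05.
By linearity: E[X] = C(196, 3)·p³ ≈ 1235780 · 1.66012886e-05 ≈ 20.515540.
Here α = 1, so p = 5/n is exactly at the triangle threshold p ~ 1/n. Asymptotically E[X] → c³/6 = 5³/6 = 125/6 ≈ 20.833333, a bounded constant. In this regime the triangle count is asymptotically Poisson(c³/6).

E[X] ≈ 20.515540; in regime p = Θ(1/n^{1}) E[X] stays bounded (at the triangle threshold p ~ 1/n).


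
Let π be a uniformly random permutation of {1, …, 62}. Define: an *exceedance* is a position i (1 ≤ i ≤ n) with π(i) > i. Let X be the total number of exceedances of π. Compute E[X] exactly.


Write X = Σ_{i=1}^{62} X_i, where X_i = 1_{π(i) > i}.
For each fixed i, π(i) is uniform over {1, …, 62} (marginal of a uniform permutation), so P[π(i) > i] = (n − i)/n. Summing: Σ_{i=1}^{62} (n − i)/n = (0 + 1 + … + 61)/62 = 62(62 − 1)/(2·62) = (62 − 1)/2.
Hence E[X] = Σ_{i=1}^{62} (62 − i)/62 = 61/2 ≈ 30.50000.

E[X] = 61/2 = 30.50000.


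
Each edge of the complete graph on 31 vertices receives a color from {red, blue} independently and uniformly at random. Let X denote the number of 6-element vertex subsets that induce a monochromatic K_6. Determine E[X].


Let X = Σ_S X_S over the C(31, 6) = 736281 subsets S of size 6, where X_S = 1 if the K_6 on S is monochromatic.
For a fixed S, the K_6 on S has C(6, 2) = 15 edges. P[all 15 edges red] = (1/2)^15, and likewise for blue, so P[monochromatic] = 2·(1/2)^15 = 2^{1 − 15} = 1/16384.
By linearity: E[X] = C(31, 6) · 2^{1 − 15} = 736281 · 1/16384 = 736281/16384.
Numerically: E[X] ≈ 44.939.

E[X] = C(31,6)·2^(1−C(6,2)) = 736281/16384 ≈ 44.939.


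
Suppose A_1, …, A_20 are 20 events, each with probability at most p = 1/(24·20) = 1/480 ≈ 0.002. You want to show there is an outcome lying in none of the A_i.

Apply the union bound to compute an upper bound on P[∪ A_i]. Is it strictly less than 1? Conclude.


Union bound: P[∪_{i=1}^{20} A_i] ≤ Σ_i P[A_i] ≤ 20·p = 20·(1/480) = 1/24.
Numerically: 1/24 ≈ 0.042.
Is 1/24 < 1? YES.
Since P[∪ A_i] ≤ 1/24 < 1, the complement has P[∩ A_i^c] ≥ 1 − 1/24 = 23/24 > 0, so some outcome avoids every A_i.

20·p = 1/24 ≈ 0.042; existence CERTIFIED by the union bound.


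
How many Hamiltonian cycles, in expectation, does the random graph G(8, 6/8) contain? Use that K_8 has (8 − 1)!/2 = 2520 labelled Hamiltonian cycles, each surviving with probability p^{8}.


K_8 has (8 − 1)!/2 = 2520 labelled Hamiltonian cycles.
For each such Hamiltonian cycle H, let X_H = 1 if all 8 edges of H are present in G. Then P[X_H = 1] = p^{8} = (3/4)^{8} = 6561/65536.
By linearity: E[X] = Σ_H E[X_H] = 2520 · p^{8} = 2520 · 6561/65536 = 2066715/8192.
Numerically: E[X] ≈ 252.285.

E[X] = 2520 · (3/4)^{8} = 2066715/8192 ≈ 252.285.


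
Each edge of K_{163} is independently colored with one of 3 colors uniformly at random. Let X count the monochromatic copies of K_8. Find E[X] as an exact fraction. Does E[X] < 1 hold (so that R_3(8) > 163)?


E[X] = C(163, 8) · 3^{1 − 28} = 10380216608892 · 3^{−27} = 10380216608892/7625597484987.
As a reduced fraction: E[X] = 128150822332/94143178827 ≈ 1.36123.
Is E[X] < 1? NO.
Since E[X] ≥ 1, the first-moment bound is inconclusive at n = 163; it does NOT by itself certify R_3(8) > 163.

E[X] = 128150822332/94143178827 ≈ 1.36123; E[X] ≥ 1; first-moment method inconclusive here.


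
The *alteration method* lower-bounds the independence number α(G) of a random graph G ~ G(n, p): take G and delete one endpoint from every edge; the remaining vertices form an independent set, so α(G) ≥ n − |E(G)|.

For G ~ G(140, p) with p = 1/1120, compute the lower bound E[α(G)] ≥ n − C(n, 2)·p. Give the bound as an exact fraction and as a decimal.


E[|E(G)|] = C(140, 2)·p = 9730 · (1/1120) = 139/16.
E[α(G)] ≥ n − E[|E(G)|] = 140 − 139/16 = 2101/16.
Numerically: ≈ 131.312.
(This is only a lower bound; the true E[α(G)] may be larger.)

E[α(G)] ≥ 2101/16 ≈ 131.312.


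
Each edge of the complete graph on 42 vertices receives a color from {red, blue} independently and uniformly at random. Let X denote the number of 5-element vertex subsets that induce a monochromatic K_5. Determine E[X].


Let X = Σ_S X_S over the C(42, 5) = 850668 subsets S of size 5, where X_S = 1 if the K_5 on S is monochromatic.
For a fixed S, the K_5 on S has C(5, 2) = 10 edges. P[all 10 edges red] = (1/2)^10, and likewise for blue, so P[monochromatic] = 2·(1/2)^10 = 2^{1 − 10} = 1/512.
Summing: E[X] = C(42, 5) · 2^{1 − 10} = 850668 · 1/512 = 212667/128.
Numerically: E[X] ≈ 1661.460938.

E[X] = C(42,5)·2^(1−C(5,2)) = 212667/128 ≈ 1661.460938.


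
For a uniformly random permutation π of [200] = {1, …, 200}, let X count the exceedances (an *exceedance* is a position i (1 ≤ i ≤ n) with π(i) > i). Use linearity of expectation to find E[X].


Write X = Σ_{i=1}^{200} X_i, where X_i = 1_{π(i) > i}.
For each fixed i, π(i) is uniform over {1, …, 200} (marginal of a uniform permutation), so P[π(i) > i] = (n − i)/n. Summing: Σ_{i=1}^{200} (n − i)/n = (0 + 1 + … + 199)/200 = 200(200 − 1)/(2·200) = (200 − 1)/2.
Hence E[X] = Σ_{i=1}^{200} (200 − i)/200 = 199/2 ≈ 99.50000.

E[X] = 199/2 = 99.50000.


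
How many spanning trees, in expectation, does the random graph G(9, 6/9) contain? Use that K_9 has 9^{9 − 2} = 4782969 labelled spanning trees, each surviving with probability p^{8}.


K_9 has 9^{9 − 2} = 4782969 labelled spanning trees.
For each such spanning tree H, let X_H = 1 if all 8 edges of H are present in G. Then P[X_H = 1] = p^{8} = (2/3)^{8} = 256/6561.
Summing the indicators: E[X] = Σ_H E[X_H] = 4782969 · p^{8} = 4782969 · 256/6561 = 186624.
Numerically: E[X] ≈ 1.87e+05.

E[X] = 4782969 · (2/3)^{8} = 186624 ≈ 1.87e+05.


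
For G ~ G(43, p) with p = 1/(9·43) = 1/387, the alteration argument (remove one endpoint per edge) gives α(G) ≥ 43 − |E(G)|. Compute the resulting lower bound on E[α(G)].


E[|E(G)|] = C(43, 2)·p = 903 · (1/387) = 7/3.
E[α(G)] ≥ n − E[|E(G)|] = 43 − 7/3 = 122/3.
Numerically: ≈ 40.667.
(This is only a lower bound; the true E[α(G)] may be larger.)

E[α(G)] ≥ 122/3 ≈ 40.667.


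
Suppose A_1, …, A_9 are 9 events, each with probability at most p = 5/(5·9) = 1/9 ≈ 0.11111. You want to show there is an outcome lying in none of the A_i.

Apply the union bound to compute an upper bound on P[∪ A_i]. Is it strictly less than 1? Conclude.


Union bound: P[∪_{i=1}^{9} A_i] ≤ Σ_i P[A_i] ≤ 9·p = 9·(1/9) = 1.
Numerically: 1 ≈ 1.00000.
Is 1 < 1? NO.
Since the bound 1 is ≥ 1, the union bound is uninformative here; it does NOT by itself certify existence.

9·p = 1 ≈ 1.00000; existence NOT certified by the union bound.


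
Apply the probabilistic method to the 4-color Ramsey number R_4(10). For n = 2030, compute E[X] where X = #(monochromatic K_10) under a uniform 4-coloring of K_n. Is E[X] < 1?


E[X] = C(2030, 10) · 4^{1 − 45} = 320298626039392096327195965 · 4^{−44} = 320298626039392096327195965/309485009821345068724781056.
As a reduced fraction: E[X] = 320298626039392096327195965/309485009821345068724781056 ≈ 1.0349.
Is E[X] < 1? NO.
Since E[X] ≥ 1, the first-moment bound is inconclusive at n = 2030; it does NOT by itself certify R_4(10) > 2030.

E[X] = 320298626039392096327195965/309485009821345068724781056 ≈ 1.0349; E[X] ≥ 1; first-moment method inconclusive here.


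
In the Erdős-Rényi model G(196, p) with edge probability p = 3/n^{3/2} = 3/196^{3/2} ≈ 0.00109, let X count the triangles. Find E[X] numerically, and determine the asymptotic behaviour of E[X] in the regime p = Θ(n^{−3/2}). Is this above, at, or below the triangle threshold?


Number of potential triangles: C(196, 3) = 1235780.
Each occurs with probability p³ ≈ (0.00109)³ ≈ 1.30681e-09.
By linearity: E[X] = C(196, 3)·p³ ≈ 1235780 · 1.30681e-09 ≈ 0.002.
Since α = 3/2 > 1, p = c/n^{3/2} = o(1/n) is below the triangle threshold p ~ 1/n. Asymptotically E[X] ~ (c³/6)·n^{3(1−α)} = (3³/6)·n^{-1.5} → 0, so by Markov's inequality G has no triangles w.h.p.

E[X] ≈ 0.002; in regime p = Θ(1/n^{3/2}) E[X] tends to 0 (below the triangle threshold p ~ 1/n).


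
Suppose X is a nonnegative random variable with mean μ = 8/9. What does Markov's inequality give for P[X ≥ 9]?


μ = E[X] = 8/9, a = 9.
Markov: P[X ≥ 9] ≤ μ/a = (8/9)/9 = 8/81.
Numerically: ≈ 0.0988.
(Since a = 9 > μ = 0.8889, the bound 8/81 is < 1 and informative.)

P[X ≥ 9] ≤ 8/81 ≈ 0.0988.


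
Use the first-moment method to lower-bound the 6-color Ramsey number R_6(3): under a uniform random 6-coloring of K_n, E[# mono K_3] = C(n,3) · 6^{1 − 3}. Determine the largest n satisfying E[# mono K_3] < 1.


We need C(n, 3) · 6^{1 − 3} < 1, i.e. C(n, 3) < 6^{3 − 1} = 36.
Check values of n near the boundary:
  n = 3: C(3, 3) = 1; 1 < 36? YES
  n = 4: C(4, 3) = 4; 4 < 36? YES
  n = 5: C(5, 3) = 10; 10 < 36? YES
  n = 6: C(6, 3) = 20; 20 < 36? YES
  n = 7: C(7, 3) = 35; 35 < 36? YES
  n = 8: C(8, 3) = 56; 56 < 36? NO
  n = 9: C(9, 3) = 84; 84 < 36? NO
  n = 10: C(10, 3) = 120; 120 < 36? NO
The largest n with C(n, 3) < 36 is n = 7 (where E[X] = 35/36 ≈ 0.97222). Hence R_6(3) > 7, i.e. R_6(3) ≥ 8.

Largest n = 7; hence R_6(3) > 7.


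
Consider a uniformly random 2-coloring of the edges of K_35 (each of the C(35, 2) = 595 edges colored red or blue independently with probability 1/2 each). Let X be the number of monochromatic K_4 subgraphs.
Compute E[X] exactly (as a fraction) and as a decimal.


Let X = Σ_S X_S over the C(35, 4) = 52360 subsets S of size 4, where X_S = 1 if the K_4 on S is monochromatic.
For a fixed S, the K_4 on S has C(4, 2) = 6 edges. P[all 6 edges red] = (1/2)^6, and likewise for blue, so P[monochromatic] = 2·(1/2)^6 = 2^{1 − 6} = 1/32.
By linearity of expectation: E[X] = C(35, 4) · 2^{1 − 6} = 52360 · 1/32 = 6545/4.
Numerically: E[X] ≈ 1636.250.

E[X] = C(35,4)·2^(1−C(4,2)) = 6545/4 ≈ 1636.250.


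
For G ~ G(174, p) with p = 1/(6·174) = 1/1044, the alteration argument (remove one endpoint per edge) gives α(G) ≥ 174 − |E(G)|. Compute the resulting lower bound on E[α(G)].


E[|E(G)|] = C(174, 2)·p = 15051 · (1/1044) = 173/12.
E[α(G)] ≥ n − E[|E(G)|] = 174 − 173/12 = 1915/12.
Numerically: ≈ 159.5833.
(This is only a lower bound; the true E[α(G)] may be larger.)

E[α(G)] ≥ 1915/12 ≈ 159.5833.


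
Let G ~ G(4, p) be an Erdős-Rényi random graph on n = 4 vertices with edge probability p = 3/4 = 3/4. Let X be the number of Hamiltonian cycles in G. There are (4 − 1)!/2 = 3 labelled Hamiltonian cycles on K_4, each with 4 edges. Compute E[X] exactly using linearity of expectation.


K_4 has (4 − 1)!/2 = 3 labelled Hamiltonian cycles.
For each such Hamiltonian cycle H, let X_H = 1 if all 4 edges of H are present in G. Then P[X_H = 1] = p^{4} = (3/4)^{4} = 81/256.
By linearity of expectation: E[X] = Σ_H E[X_H] = 3 · p^{4} = 3 · 81/256 = 243/256.
Numerically: E[X] ≈ 0.94922.

E[X] = 3 · (3/4)^{4} = 243/256 ≈ 0.94922.
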